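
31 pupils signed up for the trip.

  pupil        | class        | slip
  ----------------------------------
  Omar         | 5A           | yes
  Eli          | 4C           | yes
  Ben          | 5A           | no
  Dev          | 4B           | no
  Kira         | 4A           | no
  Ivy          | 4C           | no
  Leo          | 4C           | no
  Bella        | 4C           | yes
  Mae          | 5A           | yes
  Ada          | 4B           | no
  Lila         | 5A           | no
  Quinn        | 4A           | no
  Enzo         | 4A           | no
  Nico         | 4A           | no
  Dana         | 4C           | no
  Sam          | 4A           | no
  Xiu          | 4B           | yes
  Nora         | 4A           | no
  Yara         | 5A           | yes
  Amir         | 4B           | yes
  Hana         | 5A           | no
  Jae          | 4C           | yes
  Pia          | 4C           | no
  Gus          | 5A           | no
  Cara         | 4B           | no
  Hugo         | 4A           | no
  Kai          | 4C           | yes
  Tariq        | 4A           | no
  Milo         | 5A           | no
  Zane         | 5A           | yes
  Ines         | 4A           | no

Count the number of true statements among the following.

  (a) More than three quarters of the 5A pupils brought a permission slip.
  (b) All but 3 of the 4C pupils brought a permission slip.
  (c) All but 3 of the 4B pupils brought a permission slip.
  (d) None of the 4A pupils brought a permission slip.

(a) 5A: |A| = 9, |A ∩ B| = 4; needs |A ∩ B| / |A| > 3/4 — false.
(b) 4C: |A| = 8, |A ∩ B| = 4; needs |A ∖ B| = 3 — false.
(c) 4B: |A| = 5, |A ∩ B| = 2; needs |A ∖ B| = 3 — true.
(d) 4A: |A| = 9, |A ∩ B| = 0; needs A ∩ B = ∅ (|A ∩ B| = 0) — true.

2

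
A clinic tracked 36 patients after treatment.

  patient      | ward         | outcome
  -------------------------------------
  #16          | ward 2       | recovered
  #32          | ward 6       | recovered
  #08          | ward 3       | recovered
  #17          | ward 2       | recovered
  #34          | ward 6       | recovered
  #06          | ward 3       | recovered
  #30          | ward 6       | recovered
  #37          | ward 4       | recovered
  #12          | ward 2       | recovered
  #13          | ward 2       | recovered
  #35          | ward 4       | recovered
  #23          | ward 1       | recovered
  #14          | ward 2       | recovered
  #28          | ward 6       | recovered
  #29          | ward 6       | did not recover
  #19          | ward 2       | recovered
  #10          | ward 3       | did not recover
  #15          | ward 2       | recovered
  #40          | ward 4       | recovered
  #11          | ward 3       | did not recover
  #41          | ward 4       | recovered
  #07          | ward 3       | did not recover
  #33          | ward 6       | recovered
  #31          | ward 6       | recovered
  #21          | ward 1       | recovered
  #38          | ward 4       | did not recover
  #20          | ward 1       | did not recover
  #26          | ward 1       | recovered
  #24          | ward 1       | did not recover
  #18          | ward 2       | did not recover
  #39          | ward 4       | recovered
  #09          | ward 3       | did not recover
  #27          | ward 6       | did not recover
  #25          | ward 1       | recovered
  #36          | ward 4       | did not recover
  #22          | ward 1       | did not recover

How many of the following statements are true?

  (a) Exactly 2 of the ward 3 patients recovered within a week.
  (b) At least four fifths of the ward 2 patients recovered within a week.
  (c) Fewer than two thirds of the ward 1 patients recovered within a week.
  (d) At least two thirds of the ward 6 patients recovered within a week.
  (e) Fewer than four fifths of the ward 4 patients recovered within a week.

5

(a) ward 3: |A| = 6, |A ∩ B| = 2; needs |A ∩ B| = 2 — true.
(b) ward 2: |A| = 8, |A ∩ B| = 7; needs |A ∩ B| / |A| ≥ 4/5 — true.
(c) ward 1: |A| = 7, |A ∩ B| = 4; needs |A ∩ B| / |A| < 2/3 — true.
(d) ward 6: |A| = 8, |A ∩ B| = 6; needs |A ∩ B| / |A| ≥ 2/3 — true.
(e) ward 4: |A| = 7, |A ∩ B| = 5; needs |A ∩ B| / |A| < 4/5 — true.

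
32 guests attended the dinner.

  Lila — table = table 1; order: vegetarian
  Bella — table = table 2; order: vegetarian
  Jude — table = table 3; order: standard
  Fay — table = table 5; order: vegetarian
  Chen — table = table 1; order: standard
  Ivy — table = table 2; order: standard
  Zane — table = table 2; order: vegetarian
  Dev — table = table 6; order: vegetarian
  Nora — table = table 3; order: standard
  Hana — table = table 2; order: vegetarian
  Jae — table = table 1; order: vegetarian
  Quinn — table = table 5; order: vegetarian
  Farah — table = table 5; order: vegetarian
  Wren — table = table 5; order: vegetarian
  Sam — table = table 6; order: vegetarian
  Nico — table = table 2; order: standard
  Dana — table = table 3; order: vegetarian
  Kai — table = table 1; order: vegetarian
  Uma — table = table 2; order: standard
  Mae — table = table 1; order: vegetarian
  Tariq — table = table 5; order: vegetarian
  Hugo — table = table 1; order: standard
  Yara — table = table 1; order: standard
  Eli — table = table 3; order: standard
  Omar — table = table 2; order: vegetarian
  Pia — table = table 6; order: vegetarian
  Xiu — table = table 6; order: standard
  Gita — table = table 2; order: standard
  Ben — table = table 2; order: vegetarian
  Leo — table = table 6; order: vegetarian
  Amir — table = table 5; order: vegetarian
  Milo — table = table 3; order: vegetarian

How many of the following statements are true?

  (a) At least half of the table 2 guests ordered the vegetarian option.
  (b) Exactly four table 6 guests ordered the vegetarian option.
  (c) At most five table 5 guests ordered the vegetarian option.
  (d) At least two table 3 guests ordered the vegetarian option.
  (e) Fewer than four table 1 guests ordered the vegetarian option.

3

(a) table 2: |A| = 9, |A ∩ B| = 5; needs |A ∩ B| ≥ |A ∖ B| — true.
(b) table 6: |A| = 5, |A ∩ B| = 4; needs |A ∩ B| = 4 — true.
(c) table 5: |A| = 6, |A ∩ B| = 6; needs |A ∩ B| ≤ 5 — false.
(d) table 3: |A| = 5, |A ∩ B| = 2; needs |A ∩ B| ≥ 2 — true.
(e) table 1: |A| = 7, |A ∩ B| = 4; needs |A ∩ B| < 4 — false.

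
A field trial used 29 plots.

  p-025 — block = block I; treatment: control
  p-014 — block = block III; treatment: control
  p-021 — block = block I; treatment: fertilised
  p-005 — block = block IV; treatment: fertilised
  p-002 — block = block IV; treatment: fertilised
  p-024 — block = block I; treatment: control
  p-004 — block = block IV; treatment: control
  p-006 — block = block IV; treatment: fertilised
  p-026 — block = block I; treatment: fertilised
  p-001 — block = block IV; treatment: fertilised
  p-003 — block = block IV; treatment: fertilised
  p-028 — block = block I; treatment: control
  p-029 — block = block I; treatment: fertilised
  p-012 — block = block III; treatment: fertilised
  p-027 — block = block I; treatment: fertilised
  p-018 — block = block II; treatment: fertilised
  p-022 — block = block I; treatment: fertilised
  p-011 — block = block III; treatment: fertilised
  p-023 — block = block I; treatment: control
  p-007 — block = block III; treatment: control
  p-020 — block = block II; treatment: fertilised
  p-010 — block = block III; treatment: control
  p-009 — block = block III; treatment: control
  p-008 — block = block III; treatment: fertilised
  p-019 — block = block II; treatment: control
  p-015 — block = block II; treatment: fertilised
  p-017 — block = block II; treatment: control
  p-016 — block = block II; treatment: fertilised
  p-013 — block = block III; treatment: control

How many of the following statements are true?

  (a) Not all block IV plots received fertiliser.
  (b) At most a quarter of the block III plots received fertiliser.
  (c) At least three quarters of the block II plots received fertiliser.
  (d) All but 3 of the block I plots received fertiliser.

(a) block IV: |A| = 6, |A ∩ B| = 5; needs A ⊄ B (|A ∖ B| ≥ 1) — true.
(b) block III: |A| = 8, |A ∩ B| = 3; needs |A ∩ B| / |A| ≤ 1/4 — false.
(c) block II: |A| = 6, |A ∩ B| = 4; needs |A ∩ B| / |A| ≥ 3/4 — false.
(d) block I: |A| = 9, |A ∩ B| = 5; needs |A ∖ B| = 3 — false.

1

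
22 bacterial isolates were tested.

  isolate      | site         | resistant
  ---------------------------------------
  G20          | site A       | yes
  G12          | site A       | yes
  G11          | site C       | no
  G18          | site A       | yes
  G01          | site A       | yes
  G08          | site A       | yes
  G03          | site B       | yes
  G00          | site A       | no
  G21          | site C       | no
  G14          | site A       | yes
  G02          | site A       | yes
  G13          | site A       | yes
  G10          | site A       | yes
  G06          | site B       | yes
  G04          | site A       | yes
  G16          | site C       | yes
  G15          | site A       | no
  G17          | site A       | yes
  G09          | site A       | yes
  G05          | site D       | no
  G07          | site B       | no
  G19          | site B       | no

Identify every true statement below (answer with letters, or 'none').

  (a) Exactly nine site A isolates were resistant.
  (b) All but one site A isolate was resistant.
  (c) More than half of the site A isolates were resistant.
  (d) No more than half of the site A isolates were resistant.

(c)

|A| = 14, |A ∩ B| = 12, |A ∖ B| = 2.
(a) |A ∩ B| = 9: fails.
(b) |A ∖ B| = 1: fails.
(c) |A ∩ B| > |A ∖ B|: holds.
(d) |A ∩ B| ≤ |A ∖ B|: fails.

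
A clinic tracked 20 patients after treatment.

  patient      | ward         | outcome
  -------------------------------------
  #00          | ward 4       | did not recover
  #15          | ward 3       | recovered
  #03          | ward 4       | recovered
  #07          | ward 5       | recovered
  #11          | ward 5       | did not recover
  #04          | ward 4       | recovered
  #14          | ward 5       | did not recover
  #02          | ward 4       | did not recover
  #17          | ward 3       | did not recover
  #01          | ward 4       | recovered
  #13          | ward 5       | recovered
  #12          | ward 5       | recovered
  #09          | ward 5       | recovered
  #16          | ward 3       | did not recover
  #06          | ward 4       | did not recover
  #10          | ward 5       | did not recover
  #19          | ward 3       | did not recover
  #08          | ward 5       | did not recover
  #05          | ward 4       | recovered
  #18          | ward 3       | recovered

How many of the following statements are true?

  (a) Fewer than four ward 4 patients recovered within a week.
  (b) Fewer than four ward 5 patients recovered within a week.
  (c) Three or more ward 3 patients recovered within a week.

0

(a) ward 4: |A| = 7, |A ∩ B| = 4; needs |A ∩ B| < 4 — false.
(b) ward 5: |A| = 8, |A ∩ B| = 4; needs |A ∩ B| < 4 — false.
(c) ward 3: |A| = 5, |A ∩ B| = 2; needs |A ∩ B| ≥ 3 — false.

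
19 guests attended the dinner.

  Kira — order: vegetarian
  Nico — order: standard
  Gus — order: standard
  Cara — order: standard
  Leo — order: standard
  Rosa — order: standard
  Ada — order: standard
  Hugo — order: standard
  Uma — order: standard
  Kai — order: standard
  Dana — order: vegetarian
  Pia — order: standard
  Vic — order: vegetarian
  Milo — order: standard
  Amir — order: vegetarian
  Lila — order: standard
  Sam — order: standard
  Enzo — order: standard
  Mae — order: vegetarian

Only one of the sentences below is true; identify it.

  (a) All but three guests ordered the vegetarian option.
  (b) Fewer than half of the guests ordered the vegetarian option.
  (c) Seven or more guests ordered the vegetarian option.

|A| = 19, |A ∩ B| = 5, |A ∖ B| = 14.
(a) requires |A ∖ B| = 3: false.
(b) requires |A ∩ B| < |A ∖ B|: true.
(c) requires |A ∩ B| ≥ 7: false.

(b)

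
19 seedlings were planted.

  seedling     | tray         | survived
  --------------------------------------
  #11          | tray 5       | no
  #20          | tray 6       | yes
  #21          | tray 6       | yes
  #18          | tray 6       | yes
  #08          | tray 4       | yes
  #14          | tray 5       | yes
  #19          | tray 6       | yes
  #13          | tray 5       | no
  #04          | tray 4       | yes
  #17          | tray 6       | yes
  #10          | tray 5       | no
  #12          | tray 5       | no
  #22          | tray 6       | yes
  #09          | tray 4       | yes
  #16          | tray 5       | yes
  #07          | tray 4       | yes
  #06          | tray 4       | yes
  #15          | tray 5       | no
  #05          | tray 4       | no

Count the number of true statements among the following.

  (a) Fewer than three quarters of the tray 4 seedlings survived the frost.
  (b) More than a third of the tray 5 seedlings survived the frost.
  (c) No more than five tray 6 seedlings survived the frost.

(a) tray 4: |A| = 6, |A ∩ B| = 5; needs |A ∩ B| / |A| < 3/4 — false.
(b) tray 5: |A| = 7, |A ∩ B| = 2; needs |A ∩ B| / |A| > 1/3 — false.
(c) tray 6: |A| = 6, |A ∩ B| = 6; needs |A ∩ B| ≤ 5 — false.

0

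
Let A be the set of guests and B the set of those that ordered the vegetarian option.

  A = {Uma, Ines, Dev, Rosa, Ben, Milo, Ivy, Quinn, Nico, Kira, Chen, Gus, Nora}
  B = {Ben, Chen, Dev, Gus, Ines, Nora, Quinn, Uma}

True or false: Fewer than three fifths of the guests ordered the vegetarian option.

False

'Fewer than three fifths of the guests ordered the vegetarian option' holds iff |A ∩ B| / |A| < 3/5.
A (the restrictor) = {Uma, Ines, Dev, Rosa, Ben, Milo, Ivy, Quinn, Nico, Kira, Chen, Gus, Nora}, |A| = 13.
A ∩ B = {Uma, Ines, Dev, Ben, Quinn, Chen, Gus, Nora}, so |A ∩ B| = 8.
A ∖ B = {Rosa, Milo, Ivy, Nico, Kira}, so |A ∖ B| = 5.
|A ∩ B|/|A| = 8/13, so the statement is false.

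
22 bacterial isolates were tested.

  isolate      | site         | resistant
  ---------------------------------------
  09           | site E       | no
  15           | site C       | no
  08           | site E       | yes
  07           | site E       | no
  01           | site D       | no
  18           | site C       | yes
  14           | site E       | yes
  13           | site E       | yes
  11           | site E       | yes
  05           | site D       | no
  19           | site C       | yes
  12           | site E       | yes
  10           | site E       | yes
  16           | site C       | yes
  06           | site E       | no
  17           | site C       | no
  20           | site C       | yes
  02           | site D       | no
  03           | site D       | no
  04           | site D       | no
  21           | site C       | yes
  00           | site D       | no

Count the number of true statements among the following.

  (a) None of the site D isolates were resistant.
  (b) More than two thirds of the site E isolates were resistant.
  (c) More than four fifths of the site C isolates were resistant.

1

(a) site D: |A| = 6, |A ∩ B| = 0; needs A ∩ B = ∅ (|A ∩ B| = 0) — true.
(b) site E: |A| = 9, |A ∩ B| = 6; needs |A ∩ B| / |A| > 2/3 — false.
(c) site C: |A| = 7, |A ∩ B| = 5; needs |A ∩ B| / |A| > 4/5 — false.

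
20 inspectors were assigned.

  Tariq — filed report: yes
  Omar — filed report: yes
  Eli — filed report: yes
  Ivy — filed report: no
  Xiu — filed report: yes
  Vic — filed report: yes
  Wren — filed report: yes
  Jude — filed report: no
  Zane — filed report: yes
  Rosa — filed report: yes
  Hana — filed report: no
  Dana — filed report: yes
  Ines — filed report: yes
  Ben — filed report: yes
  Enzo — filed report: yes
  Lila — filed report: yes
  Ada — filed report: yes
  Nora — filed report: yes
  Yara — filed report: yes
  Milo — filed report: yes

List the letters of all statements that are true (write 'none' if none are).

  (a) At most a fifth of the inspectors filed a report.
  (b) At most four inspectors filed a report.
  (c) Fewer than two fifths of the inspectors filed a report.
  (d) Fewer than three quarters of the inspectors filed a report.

|A| = 20, |A ∩ B| = 17, |A ∖ B| = 3.
(a) |A ∩ B| / |A| ≤ 1/5: fails.
(b) |A ∩ B| ≤ 4: fails.
(c) |A ∩ B| / |A| < 2/5: fails.
(d) |A ∩ B| / |A| < 3/4: fails.

none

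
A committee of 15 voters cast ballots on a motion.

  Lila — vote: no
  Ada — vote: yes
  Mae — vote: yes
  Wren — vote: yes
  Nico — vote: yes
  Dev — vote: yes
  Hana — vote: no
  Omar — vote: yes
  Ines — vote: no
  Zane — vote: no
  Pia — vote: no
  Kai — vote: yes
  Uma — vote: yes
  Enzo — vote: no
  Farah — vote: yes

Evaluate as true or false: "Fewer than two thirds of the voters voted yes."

Truth condition: |A ∩ B| / |A| < 2/3.
|A| = 15, |A ∩ B| = 9, |A ∖ B| = 6.
|A ∩ B|/|A| = 9/15, so the statement is true.

True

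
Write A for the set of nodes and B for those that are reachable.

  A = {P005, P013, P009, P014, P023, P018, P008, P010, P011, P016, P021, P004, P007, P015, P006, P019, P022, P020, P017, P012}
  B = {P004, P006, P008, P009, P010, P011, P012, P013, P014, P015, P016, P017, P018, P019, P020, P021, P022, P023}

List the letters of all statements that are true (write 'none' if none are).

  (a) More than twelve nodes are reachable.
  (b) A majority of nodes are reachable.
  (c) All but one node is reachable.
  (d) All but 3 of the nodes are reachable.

|A| = 20, |A ∩ B| = 18, |A ∖ B| = 2.
(a) |A ∩ B| > 12: holds.
(b) |A ∩ B| > |A ∖ B|: holds.
(c) |A ∖ B| = 1: fails.
(d) |A ∖ B| = 3: fails.

(a), (b)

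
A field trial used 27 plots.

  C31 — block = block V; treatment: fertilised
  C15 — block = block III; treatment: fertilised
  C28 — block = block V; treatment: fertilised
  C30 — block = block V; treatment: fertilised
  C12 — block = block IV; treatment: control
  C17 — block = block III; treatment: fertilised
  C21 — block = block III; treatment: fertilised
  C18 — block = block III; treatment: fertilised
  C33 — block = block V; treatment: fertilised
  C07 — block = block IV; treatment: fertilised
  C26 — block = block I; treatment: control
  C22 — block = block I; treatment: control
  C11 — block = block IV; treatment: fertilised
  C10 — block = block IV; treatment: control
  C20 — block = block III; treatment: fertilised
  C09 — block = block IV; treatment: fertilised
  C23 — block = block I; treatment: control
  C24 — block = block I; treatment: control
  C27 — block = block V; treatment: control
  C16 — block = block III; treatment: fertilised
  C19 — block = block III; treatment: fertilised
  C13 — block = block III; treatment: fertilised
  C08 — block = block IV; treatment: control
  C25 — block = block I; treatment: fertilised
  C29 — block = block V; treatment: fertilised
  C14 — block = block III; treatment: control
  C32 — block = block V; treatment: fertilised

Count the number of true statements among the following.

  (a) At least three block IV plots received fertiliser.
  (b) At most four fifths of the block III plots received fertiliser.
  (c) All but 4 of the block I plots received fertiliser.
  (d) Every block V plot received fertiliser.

(a) block IV: |A| = 6, |A ∩ B| = 3; needs |A ∩ B| ≥ 3 — true.
(b) block III: |A| = 9, |A ∩ B| = 8; needs |A ∩ B| / |A| ≤ 4/5 — false.
(c) block I: |A| = 5, |A ∩ B| = 1; needs |A ∖ B| = 4 — true.
(d) block V: |A| = 7, |A ∩ B| = 6; needs A ⊆ B, i.e. every element of A is in B (|A ∖ B| = 0) — false.

2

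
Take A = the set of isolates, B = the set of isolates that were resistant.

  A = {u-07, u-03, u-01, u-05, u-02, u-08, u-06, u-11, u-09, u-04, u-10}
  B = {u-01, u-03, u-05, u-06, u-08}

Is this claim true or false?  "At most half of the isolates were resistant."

Truth condition: |A ∩ B| ≤ |A ∖ B|.
A (the restrictor) = {u-07, u-03, u-01, u-05, u-02, u-08, u-06, u-11, u-09, u-04, u-10}, |A| = 11.
A ∩ B = {u-03, u-01, u-05, u-08, u-06}, so |A ∩ B| = 5.
A ∖ B = {u-07, u-02, u-11, u-09, u-04, u-10}, so |A ∖ B| = 6.
5 < 6, so the statement is true.

True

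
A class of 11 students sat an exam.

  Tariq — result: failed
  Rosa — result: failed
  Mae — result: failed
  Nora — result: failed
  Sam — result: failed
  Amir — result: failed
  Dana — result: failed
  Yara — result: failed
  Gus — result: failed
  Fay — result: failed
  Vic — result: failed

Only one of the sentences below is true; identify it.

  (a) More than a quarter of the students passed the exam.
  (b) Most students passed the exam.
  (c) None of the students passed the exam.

(c)

|A| = 11, |A ∩ B| = 0, |A ∖ B| = 11.
(a) requires |A ∩ B| / |A| > 1/4: false.
(b) requires |A ∩ B| > |A ∖ B|: false.
(c) requires A ∩ B = ∅ (|A ∩ B| = 0): true.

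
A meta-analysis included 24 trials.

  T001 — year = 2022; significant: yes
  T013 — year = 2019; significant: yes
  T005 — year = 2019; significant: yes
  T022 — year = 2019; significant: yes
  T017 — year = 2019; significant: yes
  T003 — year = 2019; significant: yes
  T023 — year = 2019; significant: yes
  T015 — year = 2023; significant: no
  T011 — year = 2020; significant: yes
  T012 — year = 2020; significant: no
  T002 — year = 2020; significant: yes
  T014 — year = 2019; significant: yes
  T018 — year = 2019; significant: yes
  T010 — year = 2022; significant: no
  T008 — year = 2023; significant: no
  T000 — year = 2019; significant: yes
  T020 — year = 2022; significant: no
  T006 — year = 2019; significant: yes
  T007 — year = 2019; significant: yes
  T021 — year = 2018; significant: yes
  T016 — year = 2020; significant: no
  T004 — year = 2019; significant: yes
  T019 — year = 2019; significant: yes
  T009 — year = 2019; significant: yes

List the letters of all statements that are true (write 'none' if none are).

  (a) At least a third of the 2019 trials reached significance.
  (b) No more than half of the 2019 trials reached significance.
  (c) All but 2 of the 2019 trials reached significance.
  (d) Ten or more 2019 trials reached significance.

(a), (d)

|A| = 14, |A ∩ B| = 14, |A ∖ B| = 0.
(a) |A ∩ B| / |A| ≥ 1/3: holds.
(b) |A ∩ B| ≤ |A ∖ B|: fails.
(c) |A ∖ B| = 2: fails.
(d) |A ∩ B| ≥ 10: holds.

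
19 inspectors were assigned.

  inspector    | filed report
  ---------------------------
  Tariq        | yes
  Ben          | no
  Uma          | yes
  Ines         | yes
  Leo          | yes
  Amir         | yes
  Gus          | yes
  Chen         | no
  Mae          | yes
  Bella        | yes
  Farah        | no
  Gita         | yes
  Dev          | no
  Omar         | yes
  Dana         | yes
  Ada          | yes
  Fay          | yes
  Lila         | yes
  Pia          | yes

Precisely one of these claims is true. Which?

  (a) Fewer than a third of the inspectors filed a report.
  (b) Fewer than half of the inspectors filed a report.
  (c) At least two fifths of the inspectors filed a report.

|A| = 19, |A ∩ B| = 15, |A ∖ B| = 4.
(a) requires |A ∩ B| / |A| < 1/3: false.
(b) requires |A ∩ B| < |A ∖ B|: false.
(c) requires |A ∩ B| / |A| ≥ 2/5: true.

(c)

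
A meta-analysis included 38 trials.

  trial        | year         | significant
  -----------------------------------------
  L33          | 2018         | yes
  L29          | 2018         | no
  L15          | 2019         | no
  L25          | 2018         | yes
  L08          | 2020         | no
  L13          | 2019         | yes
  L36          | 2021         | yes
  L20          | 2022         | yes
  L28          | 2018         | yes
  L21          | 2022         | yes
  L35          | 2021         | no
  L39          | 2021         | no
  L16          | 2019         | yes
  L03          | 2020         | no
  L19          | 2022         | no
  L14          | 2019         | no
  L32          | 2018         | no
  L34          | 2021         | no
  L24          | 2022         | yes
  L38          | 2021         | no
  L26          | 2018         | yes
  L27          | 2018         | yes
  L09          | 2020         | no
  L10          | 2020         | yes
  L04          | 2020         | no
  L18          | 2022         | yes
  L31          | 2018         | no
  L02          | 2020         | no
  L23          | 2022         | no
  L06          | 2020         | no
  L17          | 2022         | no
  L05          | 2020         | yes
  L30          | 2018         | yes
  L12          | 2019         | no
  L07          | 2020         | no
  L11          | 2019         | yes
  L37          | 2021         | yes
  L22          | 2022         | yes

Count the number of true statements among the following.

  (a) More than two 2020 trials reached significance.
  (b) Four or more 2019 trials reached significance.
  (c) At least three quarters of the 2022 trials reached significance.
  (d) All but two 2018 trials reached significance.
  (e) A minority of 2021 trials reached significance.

(a) 2020: |A| = 9, |A ∩ B| = 2; needs |A ∩ B| > 2 — false.
(b) 2019: |A| = 6, |A ∩ B| = 3; needs |A ∩ B| ≥ 4 — false.
(c) 2022: |A| = 8, |A ∩ B| = 5; needs |A ∩ B| / |A| ≥ 3/4 — false.
(d) 2018: |A| = 9, |A ∩ B| = 6; needs |A ∖ B| = 2 — false.
(e) 2021: |A| = 6, |A ∩ B| = 2; needs |A ∩ B| < |A ∖ B| — true.

1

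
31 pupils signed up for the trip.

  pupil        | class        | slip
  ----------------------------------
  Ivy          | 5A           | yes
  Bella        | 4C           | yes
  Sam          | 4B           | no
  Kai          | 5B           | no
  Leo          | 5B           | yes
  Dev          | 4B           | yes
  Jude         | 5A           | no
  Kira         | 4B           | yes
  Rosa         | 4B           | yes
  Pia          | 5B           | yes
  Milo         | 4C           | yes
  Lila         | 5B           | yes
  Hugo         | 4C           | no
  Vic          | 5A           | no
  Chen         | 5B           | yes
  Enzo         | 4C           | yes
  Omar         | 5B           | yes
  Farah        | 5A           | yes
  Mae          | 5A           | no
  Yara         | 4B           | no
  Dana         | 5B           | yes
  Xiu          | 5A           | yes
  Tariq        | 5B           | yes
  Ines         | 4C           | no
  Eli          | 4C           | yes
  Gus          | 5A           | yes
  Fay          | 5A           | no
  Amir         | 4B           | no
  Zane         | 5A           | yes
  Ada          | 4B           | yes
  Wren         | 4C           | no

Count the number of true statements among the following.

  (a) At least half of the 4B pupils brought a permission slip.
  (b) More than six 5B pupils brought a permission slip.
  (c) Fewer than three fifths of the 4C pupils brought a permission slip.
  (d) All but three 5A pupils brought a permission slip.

3

(a) 4B: |A| = 7, |A ∩ B| = 4; needs |A ∩ B| ≥ |A ∖ B| — true.
(b) 5B: |A| = 8, |A ∩ B| = 7; needs |A ∩ B| > 6 — true.
(c) 4C: |A| = 7, |A ∩ B| = 4; needs |A ∩ B| / |A| < 3/5 — true.
(d) 5A: |A| = 9, |A ∩ B| = 5; needs |A ∖ B| = 3 — false.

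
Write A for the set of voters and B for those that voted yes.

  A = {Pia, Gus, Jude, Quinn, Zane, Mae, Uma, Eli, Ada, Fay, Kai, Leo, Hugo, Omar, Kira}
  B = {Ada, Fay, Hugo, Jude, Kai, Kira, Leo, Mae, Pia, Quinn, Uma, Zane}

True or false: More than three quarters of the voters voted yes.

Truth condition: |A ∩ B| / |A| > 3/4.
|A| = 15, |A ∩ B| = 12, |A ∖ B| = 3.
|A ∩ B|/|A| = 12/15, so the statement is true.

True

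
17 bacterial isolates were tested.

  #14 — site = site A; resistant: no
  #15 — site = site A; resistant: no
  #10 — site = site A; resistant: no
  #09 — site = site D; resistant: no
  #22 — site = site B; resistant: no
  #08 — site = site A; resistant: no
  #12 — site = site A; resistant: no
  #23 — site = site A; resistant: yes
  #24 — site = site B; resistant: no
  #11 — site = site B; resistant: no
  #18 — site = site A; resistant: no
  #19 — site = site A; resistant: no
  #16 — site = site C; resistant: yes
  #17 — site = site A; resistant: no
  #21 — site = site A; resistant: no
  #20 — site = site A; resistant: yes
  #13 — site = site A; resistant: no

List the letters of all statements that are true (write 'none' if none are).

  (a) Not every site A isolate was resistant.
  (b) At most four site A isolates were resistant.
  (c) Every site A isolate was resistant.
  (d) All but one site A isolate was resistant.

|A| = 12, |A ∩ B| = 2, |A ∖ B| = 10.
(a) A ⊄ B (|A ∖ B| ≥ 1): holds.
(b) |A ∩ B| ≤ 4: holds.
(c) A ⊆ B, i.e. every element of A is in B (|A ∖ B| = 0): fails.
(d) |A ∖ B| = 1: fails.

(a), (b)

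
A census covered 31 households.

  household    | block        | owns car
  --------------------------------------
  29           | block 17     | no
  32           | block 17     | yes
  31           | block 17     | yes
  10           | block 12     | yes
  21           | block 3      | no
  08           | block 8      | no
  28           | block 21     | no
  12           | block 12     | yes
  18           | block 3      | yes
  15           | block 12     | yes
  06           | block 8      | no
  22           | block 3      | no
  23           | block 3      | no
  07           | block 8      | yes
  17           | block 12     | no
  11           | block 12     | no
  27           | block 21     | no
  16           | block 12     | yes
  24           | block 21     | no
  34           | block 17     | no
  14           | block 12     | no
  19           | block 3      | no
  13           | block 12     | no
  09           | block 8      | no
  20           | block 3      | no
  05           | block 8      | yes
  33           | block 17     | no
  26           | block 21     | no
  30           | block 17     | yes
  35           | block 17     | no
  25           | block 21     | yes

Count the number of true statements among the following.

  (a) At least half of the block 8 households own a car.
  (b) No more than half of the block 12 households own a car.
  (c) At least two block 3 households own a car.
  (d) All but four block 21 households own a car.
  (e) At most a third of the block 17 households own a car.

2

(a) block 8: |A| = 5, |A ∩ B| = 2; needs |A ∩ B| ≥ |A ∖ B| — false.
(b) block 12: |A| = 8, |A ∩ B| = 4; needs |A ∩ B| ≤ |A ∖ B| — true.
(c) block 3: |A| = 6, |A ∩ B| = 1; needs |A ∩ B| ≥ 2 — false.
(d) block 21: |A| = 5, |A ∩ B| = 1; needs |A ∖ B| = 4 — true.
(e) block 17: |A| = 7, |A ∩ B| = 3; needs |A ∩ B| / |A| ≤ 1/3 — false.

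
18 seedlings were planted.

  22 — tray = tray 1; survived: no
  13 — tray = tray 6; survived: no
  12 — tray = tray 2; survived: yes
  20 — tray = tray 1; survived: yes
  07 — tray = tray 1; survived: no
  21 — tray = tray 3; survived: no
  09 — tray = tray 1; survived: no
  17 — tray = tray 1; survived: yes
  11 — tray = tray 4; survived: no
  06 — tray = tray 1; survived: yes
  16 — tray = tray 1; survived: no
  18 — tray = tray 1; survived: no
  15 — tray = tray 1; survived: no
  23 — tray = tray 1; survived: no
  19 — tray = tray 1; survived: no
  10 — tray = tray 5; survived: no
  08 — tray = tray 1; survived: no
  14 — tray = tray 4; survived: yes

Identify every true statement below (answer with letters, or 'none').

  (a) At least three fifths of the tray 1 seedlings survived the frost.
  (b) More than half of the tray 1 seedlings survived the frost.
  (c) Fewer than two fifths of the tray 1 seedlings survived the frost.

|A| = 12, |A ∩ B| = 3, |A ∖ B| = 9.
(a) |A ∩ B| / |A| ≥ 3/5: fails.
(b) |A ∩ B| > |A ∖ B|: fails.
(c) |A ∩ B| / |A| < 2/5: holds.

(c)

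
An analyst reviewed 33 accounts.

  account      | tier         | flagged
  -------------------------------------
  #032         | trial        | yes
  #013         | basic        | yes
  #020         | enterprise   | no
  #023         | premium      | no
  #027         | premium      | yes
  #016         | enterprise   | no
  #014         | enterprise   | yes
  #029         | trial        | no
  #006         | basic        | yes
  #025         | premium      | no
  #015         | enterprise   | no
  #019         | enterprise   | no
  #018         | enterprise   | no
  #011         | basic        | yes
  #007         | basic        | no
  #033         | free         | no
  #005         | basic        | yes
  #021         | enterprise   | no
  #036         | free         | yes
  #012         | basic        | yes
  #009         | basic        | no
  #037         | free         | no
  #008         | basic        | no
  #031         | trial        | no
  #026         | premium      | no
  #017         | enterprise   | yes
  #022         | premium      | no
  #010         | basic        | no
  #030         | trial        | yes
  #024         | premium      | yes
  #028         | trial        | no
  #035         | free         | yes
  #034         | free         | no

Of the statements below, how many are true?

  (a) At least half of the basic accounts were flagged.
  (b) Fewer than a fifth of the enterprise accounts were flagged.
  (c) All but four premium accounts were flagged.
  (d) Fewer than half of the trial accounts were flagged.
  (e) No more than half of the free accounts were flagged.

4

(a) basic: |A| = 9, |A ∩ B| = 5; needs |A ∩ B| ≥ |A ∖ B| — true.
(b) enterprise: |A| = 8, |A ∩ B| = 2; needs |A ∩ B| / |A| < 1/5 — false.
(c) premium: |A| = 6, |A ∩ B| = 2; needs |A ∖ B| = 4 — true.
(d) trial: |A| = 5, |A ∩ B| = 2; needs |A ∩ B| < |A ∖ B| — true.
(e) free: |A| = 5, |A ∩ B| = 2; needs |A ∩ B| ≤ |A ∖ B| — true.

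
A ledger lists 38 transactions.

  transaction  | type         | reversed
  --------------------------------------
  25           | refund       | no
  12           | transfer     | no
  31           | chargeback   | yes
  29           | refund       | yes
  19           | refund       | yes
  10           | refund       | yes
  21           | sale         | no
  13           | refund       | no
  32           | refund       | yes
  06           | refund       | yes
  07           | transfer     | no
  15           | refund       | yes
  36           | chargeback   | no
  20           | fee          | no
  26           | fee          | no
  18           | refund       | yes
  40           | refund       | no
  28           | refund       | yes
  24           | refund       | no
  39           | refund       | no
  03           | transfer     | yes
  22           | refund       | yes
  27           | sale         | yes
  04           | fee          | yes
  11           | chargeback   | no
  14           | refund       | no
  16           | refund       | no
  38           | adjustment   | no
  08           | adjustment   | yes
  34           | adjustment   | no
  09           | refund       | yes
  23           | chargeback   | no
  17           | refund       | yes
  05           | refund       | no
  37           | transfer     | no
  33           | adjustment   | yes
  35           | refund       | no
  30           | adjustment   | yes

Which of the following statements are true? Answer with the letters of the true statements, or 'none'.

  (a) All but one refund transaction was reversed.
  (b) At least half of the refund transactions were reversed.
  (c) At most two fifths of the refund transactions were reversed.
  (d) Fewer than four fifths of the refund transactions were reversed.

|A| = 20, |A ∩ B| = 11, |A ∖ B| = 9.
(a) |A ∖ B| = 1: fails.
(b) |A ∩ B| ≥ |A ∖ B|: holds.
(c) |A ∩ B| / |A| ≤ 2/5: fails.
(d) |A ∩ B| / |A| < 4/5: holds.

(b), (d)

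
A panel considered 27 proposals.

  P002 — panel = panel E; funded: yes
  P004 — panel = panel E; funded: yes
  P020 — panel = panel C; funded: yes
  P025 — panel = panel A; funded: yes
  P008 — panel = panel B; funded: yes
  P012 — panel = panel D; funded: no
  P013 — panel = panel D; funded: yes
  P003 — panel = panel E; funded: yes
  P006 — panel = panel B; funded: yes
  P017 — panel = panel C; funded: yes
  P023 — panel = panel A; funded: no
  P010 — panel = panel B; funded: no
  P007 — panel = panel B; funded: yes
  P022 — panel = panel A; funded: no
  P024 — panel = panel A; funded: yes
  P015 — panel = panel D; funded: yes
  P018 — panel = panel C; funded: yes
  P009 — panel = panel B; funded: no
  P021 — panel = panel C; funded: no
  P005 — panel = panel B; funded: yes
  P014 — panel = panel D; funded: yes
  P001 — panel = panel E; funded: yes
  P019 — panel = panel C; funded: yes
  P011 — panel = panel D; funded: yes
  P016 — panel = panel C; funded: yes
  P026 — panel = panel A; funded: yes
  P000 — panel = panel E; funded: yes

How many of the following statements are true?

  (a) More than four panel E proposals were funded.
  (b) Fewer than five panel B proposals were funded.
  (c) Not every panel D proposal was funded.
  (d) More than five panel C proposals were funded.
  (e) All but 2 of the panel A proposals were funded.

4

(a) panel E: |A| = 5, |A ∩ B| = 5; needs |A ∩ B| > 4 — true.
(b) panel B: |A| = 6, |A ∩ B| = 4; needs |A ∩ B| < 5 — true.
(c) panel D: |A| = 5, |A ∩ B| = 4; needs A ⊄ B (|A ∖ B| ≥ 1) — true.
(d) panel C: |A| = 6, |A ∩ B| = 5; needs |A ∩ B| > 5 — false.
(e) panel A: |A| = 5, |A ∩ B| = 3; needs |A ∖ B| = 2 — true.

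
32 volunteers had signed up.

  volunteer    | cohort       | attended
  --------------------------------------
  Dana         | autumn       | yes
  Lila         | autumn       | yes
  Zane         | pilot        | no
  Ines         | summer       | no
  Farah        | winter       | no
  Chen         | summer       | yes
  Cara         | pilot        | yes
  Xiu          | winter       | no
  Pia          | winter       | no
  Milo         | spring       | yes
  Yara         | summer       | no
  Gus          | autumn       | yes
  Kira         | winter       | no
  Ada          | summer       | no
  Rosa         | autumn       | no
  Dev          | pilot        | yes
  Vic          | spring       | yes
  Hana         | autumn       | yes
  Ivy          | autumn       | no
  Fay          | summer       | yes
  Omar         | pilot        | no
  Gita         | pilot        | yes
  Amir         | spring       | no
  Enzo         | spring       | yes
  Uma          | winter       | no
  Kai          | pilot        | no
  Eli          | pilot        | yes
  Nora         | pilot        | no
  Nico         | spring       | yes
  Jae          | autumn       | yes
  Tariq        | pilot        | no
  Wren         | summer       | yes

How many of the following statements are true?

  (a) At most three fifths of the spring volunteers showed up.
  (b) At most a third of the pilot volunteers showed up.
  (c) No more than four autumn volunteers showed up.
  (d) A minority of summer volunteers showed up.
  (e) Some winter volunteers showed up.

0

(a) spring: |A| = 5, |A ∩ B| = 4; needs |A ∩ B| / |A| ≤ 3/5 — false.
(b) pilot: |A| = 9, |A ∩ B| = 4; needs |A ∩ B| / |A| ≤ 1/3 — false.
(c) autumn: |A| = 7, |A ∩ B| = 5; needs |A ∩ B| ≤ 4 — false.
(d) summer: |A| = 6, |A ∩ B| = 3; needs |A ∩ B| < |A ∖ B| — false.
(e) winter: |A| = 5, |A ∩ B| = 0; needs A ∩ B ≠ ∅ (|A ∩ B| ≥ 1) — false.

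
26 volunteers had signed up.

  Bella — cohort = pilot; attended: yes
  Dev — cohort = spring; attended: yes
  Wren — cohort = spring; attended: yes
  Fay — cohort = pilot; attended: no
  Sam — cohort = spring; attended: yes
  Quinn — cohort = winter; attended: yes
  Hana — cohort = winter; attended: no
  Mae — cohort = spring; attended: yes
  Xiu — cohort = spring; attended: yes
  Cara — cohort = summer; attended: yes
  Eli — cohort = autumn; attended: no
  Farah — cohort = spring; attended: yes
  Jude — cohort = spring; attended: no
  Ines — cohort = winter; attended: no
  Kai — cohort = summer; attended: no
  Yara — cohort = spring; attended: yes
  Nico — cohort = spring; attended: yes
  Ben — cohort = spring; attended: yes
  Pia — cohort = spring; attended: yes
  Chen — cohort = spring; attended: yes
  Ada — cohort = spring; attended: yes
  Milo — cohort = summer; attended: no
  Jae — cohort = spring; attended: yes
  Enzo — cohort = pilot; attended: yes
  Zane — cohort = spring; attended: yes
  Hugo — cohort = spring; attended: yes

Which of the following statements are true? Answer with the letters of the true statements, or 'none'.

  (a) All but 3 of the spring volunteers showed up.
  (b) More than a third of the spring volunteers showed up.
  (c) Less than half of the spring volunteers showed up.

|A| = 16, |A ∩ B| = 15, |A ∖ B| = 1.
(a) |A ∖ B| = 3: fails.
(b) |A ∩ B| / |A| > 1/3: holds.
(c) |A ∩ B| < |A ∖ B|: fails.

(b)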